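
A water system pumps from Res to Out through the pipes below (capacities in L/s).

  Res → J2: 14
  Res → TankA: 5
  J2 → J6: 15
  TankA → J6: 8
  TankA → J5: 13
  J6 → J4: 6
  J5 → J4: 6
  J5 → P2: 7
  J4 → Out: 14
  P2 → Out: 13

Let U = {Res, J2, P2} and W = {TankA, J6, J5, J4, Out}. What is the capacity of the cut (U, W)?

33

Edges leaving {Res, J2, P2}: Res→TankA (5), J2→J6 (15), P2→Out (13).
Cut capacity = 5 + 15 + 13 = 33.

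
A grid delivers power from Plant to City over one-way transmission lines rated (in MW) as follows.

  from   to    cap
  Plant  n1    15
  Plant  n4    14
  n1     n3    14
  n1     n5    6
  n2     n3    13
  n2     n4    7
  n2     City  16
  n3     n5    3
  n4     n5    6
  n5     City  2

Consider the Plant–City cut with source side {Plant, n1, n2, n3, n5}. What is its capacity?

Edges leaving {Plant, n1, n2, n3, n5}: Plant→n4 (14), n2→n4 (7), n2→City (16), n5→City (2).
Cut capacity = 14 + 7 + 16 + 2 = 39.

39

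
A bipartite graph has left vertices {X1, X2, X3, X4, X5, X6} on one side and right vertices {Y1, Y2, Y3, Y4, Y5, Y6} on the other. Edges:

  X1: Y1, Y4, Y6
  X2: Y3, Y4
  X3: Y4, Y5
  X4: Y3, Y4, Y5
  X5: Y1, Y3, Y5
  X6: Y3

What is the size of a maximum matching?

5

Unit-capacity flow: source→left, listed edges, right→sink; max matching = max flow.
Augmenting path X1→Y1 (+1); matched 1.
Augmenting path X2→Y3 (+1); matched 2.
Augmenting path X3→Y4 (+1); matched 3.
Augmenting path X4→Y5 (+1); matched 4.
Augmenting path X5→Y1→X1→Y6 (+1); matched 5.
No augmenting path remains; maximum matching = 5.
König certificate: {X1, X5, Y3, Y4, Y5} is a vertex cover of size 5 (every listed pair touches it), so no matching can be larger.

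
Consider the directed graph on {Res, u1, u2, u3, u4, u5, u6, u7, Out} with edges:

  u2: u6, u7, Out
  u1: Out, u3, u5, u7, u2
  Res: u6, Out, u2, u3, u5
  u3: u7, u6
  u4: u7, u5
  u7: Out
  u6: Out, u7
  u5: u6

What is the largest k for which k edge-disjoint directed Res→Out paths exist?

Assign every edge capacity 1; by Menger, the answer equals the max flow.
Path Res→Out (+1); total 1.
Path Res→u2→Out (+1); total 2.
Path Res→u6→Out (+1); total 3.
Path Res→u3→u7→Out (+1); total 4.
No residual Res→Out path; max flow = 4.
Certifying cut of size 4: {Res→Out, Res→u2, u6→Out, u7→Out}.

4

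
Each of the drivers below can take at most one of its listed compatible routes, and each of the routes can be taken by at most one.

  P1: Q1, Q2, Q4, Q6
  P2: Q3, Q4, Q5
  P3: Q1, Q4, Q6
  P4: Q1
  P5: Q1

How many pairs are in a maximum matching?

4

Unit-capacity flow: source→left, listed edges, right→sink; max matching = max flow.
Augmenting path P1→Q1 (+1); matched 1.
Augmenting path P2→Q3 (+1); matched 2.
Augmenting path P3→Q4 (+1); matched 3.
Augmenting path P4→Q1→P1→Q2 (+1); matched 4.
No augmenting path remains; maximum matching = 4.
König certificate: {P1, P2, P3, Q1} is a vertex cover of size 4 (every listed pair touches it), so no matching can be larger.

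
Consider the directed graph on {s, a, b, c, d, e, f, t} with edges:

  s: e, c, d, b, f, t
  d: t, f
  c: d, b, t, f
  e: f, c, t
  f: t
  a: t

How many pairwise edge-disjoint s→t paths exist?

Assign every edge capacity 1; by Menger, the answer equals the max flow.
Path s→t (+1); total 1.
Path s→c→t (+1); total 2.
Path s→d→t (+1); total 3.
Path s→e→t (+1); total 4.
Path s→f→t (+1); total 5.
No residual s→t path; max flow = 5.
Certifying cut of size 5: {s→c, s→d, s→e, s→f, s→t}.

5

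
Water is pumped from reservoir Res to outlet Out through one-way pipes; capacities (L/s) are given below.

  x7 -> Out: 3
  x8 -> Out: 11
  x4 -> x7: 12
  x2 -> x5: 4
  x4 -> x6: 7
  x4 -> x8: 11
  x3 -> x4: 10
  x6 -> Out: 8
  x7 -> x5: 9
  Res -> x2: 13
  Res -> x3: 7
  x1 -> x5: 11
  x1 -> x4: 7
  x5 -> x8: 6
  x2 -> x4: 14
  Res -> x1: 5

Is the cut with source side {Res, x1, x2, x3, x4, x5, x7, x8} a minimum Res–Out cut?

Yes — it is a minimum cut (capacity 21).

Given cut capacity: 7 + 3 + 11 = 21.
Augment Res→x1→x4→x6→Out: bottleneck 5, flow now 5.
Augment Res→x2→x4→x6→Out: bottleneck 2, flow now 7.
Augment Res→x2→x4→x7→Out: bottleneck 3, flow now 10.
Augment Res→x2→x4→x8→Out: bottleneck 8, flow now 18.
Augment Res→x3→x4→x8→Out: bottleneck 3, flow now 21.
No augmenting path remains; maximum flow = 21.
Cut capacity 21 equals the max flow, so it is a minimum cut.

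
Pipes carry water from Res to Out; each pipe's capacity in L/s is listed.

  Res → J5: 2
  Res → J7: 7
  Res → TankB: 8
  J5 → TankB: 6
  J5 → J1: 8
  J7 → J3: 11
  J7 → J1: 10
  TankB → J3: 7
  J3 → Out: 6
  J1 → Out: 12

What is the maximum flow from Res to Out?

15

Augment Res→J5→J1→Out: bottleneck 2, flow now 2.
Augment Res→J7→J3→Out: bottleneck 6, flow now 8.
Augment Res→J7→J1→Out: bottleneck 1, flow now 9.
Augment Res→TankB→J3→J7→J1→Out: bottleneck 6, flow now 15. (uses reverse residual edge)
No augmenting path remains; maximum flow = 15.
In the residual graph, reachable from Res: {Res, TankB, J3}.
Min-cut edges: Res→J5 (2), Res→J7 (7), J3→Out (6); capacity 2 + 7 + 6 = 15.
This cut is saturated, so no flow can exceed 15.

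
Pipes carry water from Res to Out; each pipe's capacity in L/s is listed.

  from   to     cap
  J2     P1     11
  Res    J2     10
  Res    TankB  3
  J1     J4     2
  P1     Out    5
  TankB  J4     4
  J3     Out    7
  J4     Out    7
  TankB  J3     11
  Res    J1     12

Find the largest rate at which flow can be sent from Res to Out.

10

Augment Res→J1→J4→Out: bottleneck 2, flow now 2.
Augment Res→J2→P1→Out: bottleneck 5, flow now 7.
Augment Res→TankB→J3→Out: bottleneck 3, flow now 10.
No augmenting path remains; maximum flow = 10.
In the residual graph, reachable from Res: {Res, J1, J2, P1}.
Min-cut edges: Res→TankB (3), J1→J4 (2), P1→Out (5); capacity 3 + 2 + 5 = 10.
This cut is saturated, so no flow can exceed 10.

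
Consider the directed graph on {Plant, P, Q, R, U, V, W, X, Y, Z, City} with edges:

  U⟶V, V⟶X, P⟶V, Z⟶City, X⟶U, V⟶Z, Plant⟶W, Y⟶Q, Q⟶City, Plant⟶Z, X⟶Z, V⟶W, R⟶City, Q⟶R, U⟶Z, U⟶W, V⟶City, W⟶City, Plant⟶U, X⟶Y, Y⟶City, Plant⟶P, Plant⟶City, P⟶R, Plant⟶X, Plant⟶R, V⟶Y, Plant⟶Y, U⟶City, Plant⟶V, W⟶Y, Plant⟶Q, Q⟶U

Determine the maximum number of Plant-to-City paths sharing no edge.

8

Assign every edge capacity 1; by Menger, the answer equals the max flow.
Path Plant→City (+1); total 1.
Path Plant→Q→City (+1); total 2.
Path Plant→R→City (+1); total 3.
Path Plant→U→City (+1); total 4.
Path Plant→V→City (+1); total 5.
Path Plant→W→City (+1); total 6.
Path Plant→Y→City (+1); total 7.
Path Plant→Z→City (+1); total 8.
No residual Plant→City path; max flow = 8.
Certifying cut of size 8: {Plant→City, Q→City, R→City, U→City, V→City, W→City, Y→City, Z→City}.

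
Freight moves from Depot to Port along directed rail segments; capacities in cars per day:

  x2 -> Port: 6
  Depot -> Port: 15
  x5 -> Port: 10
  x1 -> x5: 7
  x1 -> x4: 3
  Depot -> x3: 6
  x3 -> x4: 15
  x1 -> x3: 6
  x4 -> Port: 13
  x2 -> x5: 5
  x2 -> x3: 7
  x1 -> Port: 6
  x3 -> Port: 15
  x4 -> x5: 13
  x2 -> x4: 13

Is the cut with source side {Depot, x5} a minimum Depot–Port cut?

No — its capacity is 31, but the minimum cut has capacity 21.

Given cut capacity: 6 + 15 + 10 = 31.
Augment Depot→Port: bottleneck 15, flow now 15.
Augment Depot→x3→Port: bottleneck 6, flow now 21.
No augmenting path remains; maximum flow = 21.
In the residual graph, reachable from Depot: {Depot}.
Min-cut edges: Depot→x3 (6), Depot→Port (15); capacity 6 + 15 = 21.
Cut capacity 31 exceeds the max flow 21, so it is not minimum.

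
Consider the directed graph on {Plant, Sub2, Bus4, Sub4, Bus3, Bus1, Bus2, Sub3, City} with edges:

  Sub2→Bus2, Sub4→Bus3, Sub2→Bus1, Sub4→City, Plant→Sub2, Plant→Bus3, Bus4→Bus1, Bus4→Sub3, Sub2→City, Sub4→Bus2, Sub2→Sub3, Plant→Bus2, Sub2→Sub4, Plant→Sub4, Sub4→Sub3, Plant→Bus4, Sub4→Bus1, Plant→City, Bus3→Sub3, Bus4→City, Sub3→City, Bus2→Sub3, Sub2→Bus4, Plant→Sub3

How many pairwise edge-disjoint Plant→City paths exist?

5

Assign every edge capacity 1; by Menger, the answer equals the max flow.
Path Plant→City (+1); total 1.
Path Plant→Sub2→City (+1); total 2.
Path Plant→Bus4→City (+1); total 3.
Path Plant→Sub4→City (+1); total 4.
Path Plant→Sub3→City (+1); total 5.
No residual Plant→City path; max flow = 5.
Certifying cut of size 5: {Plant→Bus4, Plant→City, Plant→Sub2, Plant→Sub4, Sub3→City}.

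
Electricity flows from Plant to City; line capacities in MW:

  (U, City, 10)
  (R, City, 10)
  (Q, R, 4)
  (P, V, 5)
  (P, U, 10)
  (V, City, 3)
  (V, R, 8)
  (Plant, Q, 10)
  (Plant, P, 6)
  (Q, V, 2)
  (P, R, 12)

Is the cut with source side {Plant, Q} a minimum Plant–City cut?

Yes — it is a minimum cut (capacity 12).

Given cut capacity: 6 + 4 + 2 = 12.
Augment Plant→P→R→City: bottleneck 6, flow now 6.
Augment Plant→Q→R→City: bottleneck 4, flow now 10.
Augment Plant→Q→V→City: bottleneck 2, flow now 12.
No augmenting path remains; maximum flow = 12.
Cut capacity 12 equals the max flow, so it is a minimum cut.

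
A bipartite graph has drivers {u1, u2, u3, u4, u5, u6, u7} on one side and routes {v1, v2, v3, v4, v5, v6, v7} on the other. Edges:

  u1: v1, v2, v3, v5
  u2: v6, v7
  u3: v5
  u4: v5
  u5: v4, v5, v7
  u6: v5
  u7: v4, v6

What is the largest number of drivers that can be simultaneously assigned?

5

Unit-capacity flow: source→left, listed edges, right→sink; max matching = max flow.
Augmenting path u1→v1 (+1); matched 1.
Augmenting path u2→v6 (+1); matched 2.
Augmenting path u3→v5 (+1); matched 3.
Augmenting path u5→v4 (+1); matched 4.
Augmenting path u7→v4→u5→v7 (+1); matched 5.
No augmenting path remains; maximum matching = 5.
König certificate: {u1, u2, u5, u7, v5} is a vertex cover of size 5 (every listed pair touches it), so no matching can be larger.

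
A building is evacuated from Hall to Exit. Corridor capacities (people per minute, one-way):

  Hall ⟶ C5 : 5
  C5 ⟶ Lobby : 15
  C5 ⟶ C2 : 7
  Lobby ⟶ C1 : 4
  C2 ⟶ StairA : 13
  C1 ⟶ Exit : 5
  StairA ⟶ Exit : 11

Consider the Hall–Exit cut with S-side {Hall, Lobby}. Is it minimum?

Given cut capacity: 5 + 4 = 9.
Augment Hall→C5→Lobby→C1→Exit: bottleneck 4, flow now 4.
Augment Hall→C5→C2→StairA→Exit: bottleneck 1, flow now 5.
No augmenting path remains; maximum flow = 5.
In the residual graph, reachable from Hall: {Hall}.
Min-cut edges: Hall→C5 (5); capacity 5 = 5.
Cut capacity 9 exceeds the max flow 5, so it is not minimum.

No — its capacity is 9, but the minimum cut has capacity 5.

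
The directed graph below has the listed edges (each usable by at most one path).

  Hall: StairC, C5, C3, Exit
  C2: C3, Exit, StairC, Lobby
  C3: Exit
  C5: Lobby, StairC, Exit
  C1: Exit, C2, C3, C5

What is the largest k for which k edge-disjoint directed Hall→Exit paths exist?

Assign every edge capacity 1; by Menger, the answer equals the max flow.
Path Hall→Exit (+1); total 1.
Path Hall→C5→Exit (+1); total 2.
Path Hall→C3→Exit (+1); total 3.
No residual Hall→Exit path; max flow = 3.
Certifying cut of size 3: {Hall→C3, Hall→C5, Hall→Exit}.

3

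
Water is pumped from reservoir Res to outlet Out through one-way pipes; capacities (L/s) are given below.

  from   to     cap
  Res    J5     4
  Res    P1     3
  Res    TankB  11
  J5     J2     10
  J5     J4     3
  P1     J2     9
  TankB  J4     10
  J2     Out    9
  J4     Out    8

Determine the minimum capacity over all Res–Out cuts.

15

Augment Res→J5→J2→Out: bottleneck 4, flow now 4.
Augment Res→P1→J2→Out: bottleneck 3, flow now 7.
Augment Res→TankB→J4→Out: bottleneck 8, flow now 15.
No augmenting path remains; maximum flow = 15.
By max-flow min-cut, the minimum cut capacity equals the max flow.
In the residual graph, reachable from Res: {Res, TankB, J4}.
Min-cut edges: Res→J5 (4), Res→P1 (3), J4→Out (8); capacity 4 + 3 + 8 = 15.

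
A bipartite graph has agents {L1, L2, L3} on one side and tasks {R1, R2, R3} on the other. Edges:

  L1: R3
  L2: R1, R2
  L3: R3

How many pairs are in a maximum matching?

2

Unit-capacity flow: source→left, listed edges, right→sink; max matching = max flow.
Augmenting path L1→R3 (+1); matched 1.
Augmenting path L2→R1 (+1); matched 2.
No augmenting path remains; maximum matching = 2.
König certificate: {L2, R3} is a vertex cover of size 2 (every listed pair touches it), so no matching can be larger.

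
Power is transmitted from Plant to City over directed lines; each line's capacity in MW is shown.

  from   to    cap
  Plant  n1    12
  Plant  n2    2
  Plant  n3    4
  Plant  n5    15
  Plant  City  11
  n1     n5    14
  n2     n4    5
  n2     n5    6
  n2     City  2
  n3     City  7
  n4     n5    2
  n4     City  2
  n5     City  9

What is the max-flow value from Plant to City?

Augment Plant→City: bottleneck 11, flow now 11.
Augment Plant→n2→City: bottleneck 2, flow now 13.
Augment Plant→n3→City: bottleneck 4, flow now 17.
Augment Plant→n5→City: bottleneck 9, flow now 26.
No augmenting path remains; maximum flow = 26.
In the residual graph, reachable from Plant: {Plant, n1, n5}.
Min-cut edges: Plant→n2 (2), Plant→n3 (4), Plant→City (11), n5→City (9); capacity 2 + 4 + 11 + 9 = 26.
This cut is saturated, so no flow can exceed 26.

26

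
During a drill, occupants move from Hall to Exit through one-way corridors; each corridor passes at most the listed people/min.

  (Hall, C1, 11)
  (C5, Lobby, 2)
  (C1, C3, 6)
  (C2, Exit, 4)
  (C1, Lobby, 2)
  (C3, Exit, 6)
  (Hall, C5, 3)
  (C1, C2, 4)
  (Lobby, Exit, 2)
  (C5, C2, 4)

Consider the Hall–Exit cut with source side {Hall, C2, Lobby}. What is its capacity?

20

Edges leaving {Hall, C2, Lobby}: Hall→C1 (11), Hall→C5 (3), C2→Exit (4), Lobby→Exit (2).
Cut capacity = 11 + 3 + 4 + 2 = 20.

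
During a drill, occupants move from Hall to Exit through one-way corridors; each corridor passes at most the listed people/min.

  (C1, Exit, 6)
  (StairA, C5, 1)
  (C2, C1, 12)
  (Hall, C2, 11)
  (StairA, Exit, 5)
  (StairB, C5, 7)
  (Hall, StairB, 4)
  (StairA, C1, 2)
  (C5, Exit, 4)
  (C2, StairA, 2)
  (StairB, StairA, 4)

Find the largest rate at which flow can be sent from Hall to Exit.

Augment Hall→C2→C1→Exit: bottleneck 6, flow now 6.
Augment Hall→C2→StairA→Exit: bottleneck 2, flow now 8.
Augment Hall→StairB→C5→Exit: bottleneck 4, flow now 12.
No augmenting path remains; maximum flow = 12.
In the residual graph, reachable from Hall: {Hall, C2, C1}.
Min-cut edges: Hall→StairB (4), C2→StairA (2), C1→Exit (6); capacity 4 + 2 + 6 = 12.
This cut is saturated, so no flow can exceed 12.

12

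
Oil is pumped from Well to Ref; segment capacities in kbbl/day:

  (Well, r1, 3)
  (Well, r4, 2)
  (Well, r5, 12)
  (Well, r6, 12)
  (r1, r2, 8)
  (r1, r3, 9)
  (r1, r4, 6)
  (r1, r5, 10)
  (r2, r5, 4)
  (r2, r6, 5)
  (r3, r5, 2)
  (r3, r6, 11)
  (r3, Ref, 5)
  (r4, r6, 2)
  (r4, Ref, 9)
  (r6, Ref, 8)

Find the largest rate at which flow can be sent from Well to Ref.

Augment Well→r4→Ref: bottleneck 2, flow now 2.
Augment Well→r6→Ref: bottleneck 8, flow now 10.
Augment Well→r1→r3→Ref: bottleneck 3, flow now 13.
No augmenting path remains; maximum flow = 13.
In the residual graph, reachable from Well: {Well, r5, r6}.
Min-cut edges: Well→r1 (3), Well→r4 (2), r6→Ref (8); capacity 3 + 2 + 8 = 13.
This cut is saturated, so no flow can exceed 13.

13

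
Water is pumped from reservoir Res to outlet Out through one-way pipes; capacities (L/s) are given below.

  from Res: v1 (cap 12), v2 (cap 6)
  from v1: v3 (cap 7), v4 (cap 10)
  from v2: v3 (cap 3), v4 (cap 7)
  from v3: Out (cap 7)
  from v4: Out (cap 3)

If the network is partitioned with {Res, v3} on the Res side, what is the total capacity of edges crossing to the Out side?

25

Edges leaving {Res, v3}: Res→v1 (12), Res→v2 (6), v3→Out (7).
Cut capacity = 12 + 6 + 7 = 25.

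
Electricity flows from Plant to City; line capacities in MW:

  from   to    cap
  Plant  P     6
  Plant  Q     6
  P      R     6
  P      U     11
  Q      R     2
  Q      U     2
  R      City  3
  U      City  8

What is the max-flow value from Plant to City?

10

Augment Plant→P→R→City: bottleneck 3, flow now 3.
Augment Plant→P→U→City: bottleneck 3, flow now 6.
Augment Plant→Q→U→City: bottleneck 2, flow now 8.
Augment Plant→Q→R→P→U→City: bottleneck 2, flow now 10. (uses reverse residual edge)
No augmenting path remains; maximum flow = 10.
In the residual graph, reachable from Plant: {Plant, Q}.
Min-cut edges: Plant→P (6), Q→R (2), Q→U (2); capacity 6 + 2 + 2 = 10.
This cut is saturated, so no flow can exceed 10.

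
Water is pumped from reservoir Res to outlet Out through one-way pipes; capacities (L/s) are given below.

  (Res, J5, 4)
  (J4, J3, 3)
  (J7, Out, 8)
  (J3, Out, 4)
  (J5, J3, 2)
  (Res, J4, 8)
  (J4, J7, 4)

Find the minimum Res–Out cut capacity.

8

Augment Res→J5→J3→Out: bottleneck 2, flow now 2.
Augment Res→J4→J3→Out: bottleneck 2, flow now 4.
Augment Res→J4→J7→Out: bottleneck 4, flow now 8.
No augmenting path remains; maximum flow = 8.
By max-flow min-cut, the minimum cut capacity equals the max flow.
In the residual graph, reachable from Res: {Res, J5, J4, J3}.
Min-cut edges: J4→J7 (4), J3→Out (4); capacity 4 + 4 = 8.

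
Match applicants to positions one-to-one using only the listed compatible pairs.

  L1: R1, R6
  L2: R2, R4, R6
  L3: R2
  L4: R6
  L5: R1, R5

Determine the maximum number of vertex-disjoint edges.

5

Unit-capacity flow: source→left, listed edges, right→sink; max matching = max flow.
Augmenting path L1→R1 (+1); matched 1.
Augmenting path L2→R2 (+1); matched 2.
Augmenting path L4→R6 (+1); matched 3.
Augmenting path L5→R5 (+1); matched 4.
Augmenting path L3→R2→L2→R4 (+1); matched 5.
No augmenting path remains; maximum matching = 5.
König certificate: {L1, L2, L3, L4, L5} is a vertex cover of size 5 (every listed pair touches it), so no matching can be larger.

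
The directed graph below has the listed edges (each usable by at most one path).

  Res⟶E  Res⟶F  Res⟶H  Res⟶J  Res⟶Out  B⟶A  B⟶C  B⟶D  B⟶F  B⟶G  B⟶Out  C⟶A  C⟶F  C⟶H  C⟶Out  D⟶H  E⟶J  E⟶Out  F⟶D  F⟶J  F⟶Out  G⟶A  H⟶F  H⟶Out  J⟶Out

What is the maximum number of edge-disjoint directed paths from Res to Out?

Assign every edge capacity 1; by Menger, the answer equals the max flow.
Path Res→Out (+1); total 1.
Path Res→E→Out (+1); total 2.
Path Res→F→Out (+1); total 3.
Path Res→H→Out (+1); total 4.
Path Res→J→Out (+1); total 5.
No residual Res→Out path; max flow = 5.
Certifying cut of size 5: {Res→E, Res→F, Res→H, Res→J, Res→Out}.

5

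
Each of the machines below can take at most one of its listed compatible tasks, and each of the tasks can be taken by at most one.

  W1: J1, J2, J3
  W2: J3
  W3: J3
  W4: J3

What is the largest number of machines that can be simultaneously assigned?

Unit-capacity flow: source→left, listed edges, right→sink; max matching = max flow.
Augmenting path W1→J1 (+1); matched 1.
Augmenting path W2→J3 (+1); matched 2.
No augmenting path remains; maximum matching = 2.
König certificate: {W1, J3} is a vertex cover of size 2 (every listed pair touches it), so no matching can be larger.

2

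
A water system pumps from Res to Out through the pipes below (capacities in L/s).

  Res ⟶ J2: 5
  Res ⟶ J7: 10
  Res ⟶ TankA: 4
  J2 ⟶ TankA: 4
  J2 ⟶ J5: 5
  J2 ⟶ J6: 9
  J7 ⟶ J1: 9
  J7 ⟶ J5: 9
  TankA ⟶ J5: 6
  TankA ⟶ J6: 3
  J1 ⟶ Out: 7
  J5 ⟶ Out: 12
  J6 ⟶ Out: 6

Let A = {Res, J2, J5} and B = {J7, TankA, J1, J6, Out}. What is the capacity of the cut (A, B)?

Edges leaving {Res, J2, J5}: Res→J7 (10), Res→TankA (4), J2→TankA (4), J2→J6 (9), J5→Out (12).
Cut capacity = 10 + 4 + 4 + 9 + 12 = 39.

39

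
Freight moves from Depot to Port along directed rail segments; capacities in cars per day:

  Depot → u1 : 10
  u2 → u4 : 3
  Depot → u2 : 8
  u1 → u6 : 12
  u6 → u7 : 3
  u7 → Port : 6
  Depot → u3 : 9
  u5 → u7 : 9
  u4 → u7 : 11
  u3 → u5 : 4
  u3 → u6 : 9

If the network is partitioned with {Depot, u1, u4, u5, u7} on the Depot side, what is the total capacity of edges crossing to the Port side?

35

Edges leaving {Depot, u1, u4, u5, u7}: Depot→u2 (8), Depot→u3 (9), u1→u6 (12), u7→Port (6).
Cut capacity = 8 + 9 + 12 + 6 = 35.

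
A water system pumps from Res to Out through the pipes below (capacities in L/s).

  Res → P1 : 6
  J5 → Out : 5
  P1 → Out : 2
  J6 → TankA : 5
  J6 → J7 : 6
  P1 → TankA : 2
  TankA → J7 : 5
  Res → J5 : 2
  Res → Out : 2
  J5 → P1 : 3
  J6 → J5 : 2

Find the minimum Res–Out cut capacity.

6

Augment Res→Out: bottleneck 2, flow now 2.
Augment Res→P1→Out: bottleneck 2, flow now 4.
Augment Res→J5→Out: bottleneck 2, flow now 6.
No augmenting path remains; maximum flow = 6.
By max-flow min-cut, the minimum cut capacity equals the max flow.
In the residual graph, reachable from Res: {Res, P1, TankA, J7}.
Min-cut edges: Res→J5 (2), Res→Out (2), P1→Out (2); capacity 2 + 2 + 2 = 6.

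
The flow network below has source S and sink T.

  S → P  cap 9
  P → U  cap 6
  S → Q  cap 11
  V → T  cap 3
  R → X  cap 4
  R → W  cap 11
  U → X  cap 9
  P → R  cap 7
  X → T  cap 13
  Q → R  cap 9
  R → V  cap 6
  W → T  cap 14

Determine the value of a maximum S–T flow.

Augment S→P→R→V→T: bottleneck 3, flow now 3.
Augment S→P→R→W→T: bottleneck 4, flow now 7.
Augment S→P→U→X→T: bottleneck 2, flow now 9.
Augment S→Q→R→W→T: bottleneck 7, flow now 16.
Augment S→Q→R→X→T: bottleneck 2, flow now 18.
No augmenting path remains; maximum flow = 18.
In the residual graph, reachable from S: {S, Q}.
Min-cut edges: S→P (9), Q→R (9); capacity 9 + 9 = 18.
This cut is saturated, so no flow can exceed 18.

18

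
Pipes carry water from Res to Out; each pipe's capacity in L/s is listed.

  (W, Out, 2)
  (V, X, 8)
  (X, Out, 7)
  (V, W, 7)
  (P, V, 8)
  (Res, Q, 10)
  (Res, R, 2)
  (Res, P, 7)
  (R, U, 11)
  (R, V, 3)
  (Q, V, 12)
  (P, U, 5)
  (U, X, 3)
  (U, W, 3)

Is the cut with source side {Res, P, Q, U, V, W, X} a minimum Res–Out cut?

No — its capacity is 11, but the minimum cut has capacity 9.

Given cut capacity: 2 + 2 + 7 = 11.
Augment Res→P→U→W→Out: bottleneck 2, flow now 2.
Augment Res→P→U→X→Out: bottleneck 3, flow now 5.
Augment Res→P→V→X→Out: bottleneck 2, flow now 7.
Augment Res→Q→V→X→Out: bottleneck 2, flow now 9.
No augmenting path remains; maximum flow = 9.
In the residual graph, reachable from Res: {Res, P, Q, R, U, V, W, X}.
Min-cut edges: W→Out (2), X→Out (7); capacity 2 + 7 = 9.
Cut capacity 11 exceeds the max flow 9, so it is not minimum.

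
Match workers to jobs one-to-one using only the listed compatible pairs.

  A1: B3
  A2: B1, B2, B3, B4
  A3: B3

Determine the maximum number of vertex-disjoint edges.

2

Unit-capacity flow: source→left, listed edges, right→sink; max matching = max flow.
Augmenting path A1→B3 (+1); matched 1.
Augmenting path A2→B1 (+1); matched 2.
No augmenting path remains; maximum matching = 2.
König certificate: {A2, B3} is a vertex cover of size 2 (every listed pair touches it), so no matching can be larger.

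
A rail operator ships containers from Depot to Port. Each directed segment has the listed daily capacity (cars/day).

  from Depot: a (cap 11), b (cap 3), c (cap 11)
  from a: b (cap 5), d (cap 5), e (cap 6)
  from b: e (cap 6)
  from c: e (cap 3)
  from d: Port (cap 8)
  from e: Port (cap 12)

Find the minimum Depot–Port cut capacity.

Augment Depot→a→d→Port: bottleneck 5, flow now 5.
Augment Depot→a→e→Port: bottleneck 6, flow now 11.
Augment Depot→b→e→Port: bottleneck 3, flow now 14.
Augment Depot→c→e→Port: bottleneck 3, flow now 17.
No augmenting path remains; maximum flow = 17.
By max-flow min-cut, the minimum cut capacity equals the max flow.
In the residual graph, reachable from Depot: {Depot, c}.
Min-cut edges: Depot→a (11), Depot→b (3), c→e (3); capacity 11 + 3 + 3 = 17.

17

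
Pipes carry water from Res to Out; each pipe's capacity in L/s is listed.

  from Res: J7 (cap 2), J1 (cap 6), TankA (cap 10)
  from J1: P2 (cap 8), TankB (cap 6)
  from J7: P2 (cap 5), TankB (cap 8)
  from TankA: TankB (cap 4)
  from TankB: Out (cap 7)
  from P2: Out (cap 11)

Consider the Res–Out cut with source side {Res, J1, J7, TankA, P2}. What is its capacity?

29

Edges leaving {Res, J1, J7, TankA, P2}: J1→TankB (6), J7→TankB (8), TankA→TankB (4), P2→Out (11).
Cut capacity = 6 + 8 + 4 + 11 = 29.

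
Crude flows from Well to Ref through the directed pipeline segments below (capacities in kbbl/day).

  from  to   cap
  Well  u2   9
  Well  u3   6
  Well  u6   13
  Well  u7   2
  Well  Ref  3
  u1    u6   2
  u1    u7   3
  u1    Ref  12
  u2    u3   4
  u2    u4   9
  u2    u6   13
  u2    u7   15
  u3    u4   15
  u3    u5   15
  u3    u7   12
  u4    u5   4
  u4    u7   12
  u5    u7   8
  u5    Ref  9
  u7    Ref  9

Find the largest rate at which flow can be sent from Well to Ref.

20

Augment Well→Ref: bottleneck 3, flow now 3.
Augment Well→u7→Ref: bottleneck 2, flow now 5.
Augment Well→u2→u7→Ref: bottleneck 7, flow now 12.
Augment Well→u3→u5→Ref: bottleneck 6, flow now 18.
Augment Well→u2→u3→u5→Ref: bottleneck 2, flow now 20.
No augmenting path remains; maximum flow = 20.
In the residual graph, reachable from Well: {Well, u6}.
Min-cut edges: Well→u2 (9), Well→u3 (6), Well→u7 (2), Well→Ref (3); capacity 9 + 6 + 2 + 3 = 20.
This cut is saturated, so no flow can exceed 20.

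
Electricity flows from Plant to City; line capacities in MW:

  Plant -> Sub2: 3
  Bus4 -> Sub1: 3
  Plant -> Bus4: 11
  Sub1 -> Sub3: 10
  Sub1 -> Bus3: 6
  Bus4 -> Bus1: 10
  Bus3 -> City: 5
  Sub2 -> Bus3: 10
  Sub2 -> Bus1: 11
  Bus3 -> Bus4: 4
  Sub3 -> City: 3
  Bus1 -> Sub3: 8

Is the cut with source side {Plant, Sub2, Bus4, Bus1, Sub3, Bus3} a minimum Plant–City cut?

No — its capacity is 11, but the minimum cut has capacity 8.

Given cut capacity: 3 + 3 + 5 = 11.
Augment Plant→Sub2→Bus3→City: bottleneck 3, flow now 3.
Augment Plant→Bus4→Sub1→Sub3→City: bottleneck 3, flow now 6.
Augment Plant→Bus4→Bus1→Sub3→Sub1→Bus3→City: bottleneck 2, flow now 8. (uses reverse residual edge)
No augmenting path remains; maximum flow = 8.
In the residual graph, reachable from Plant: {Plant, Sub2, Bus4, Sub1, Bus1, Sub3, Bus3}.
Min-cut edges: Sub3→City (3), Bus3→City (5); capacity 3 + 5 = 8.
Cut capacity 11 exceeds the max flow 8, so it is not minimum.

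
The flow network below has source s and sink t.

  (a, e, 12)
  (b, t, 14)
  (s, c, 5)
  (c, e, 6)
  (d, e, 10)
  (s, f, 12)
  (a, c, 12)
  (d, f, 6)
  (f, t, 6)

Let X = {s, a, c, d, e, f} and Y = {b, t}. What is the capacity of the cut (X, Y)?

6

Edges leaving {s, a, c, d, e, f}: f→t (6).
Cut capacity = 6 = 6.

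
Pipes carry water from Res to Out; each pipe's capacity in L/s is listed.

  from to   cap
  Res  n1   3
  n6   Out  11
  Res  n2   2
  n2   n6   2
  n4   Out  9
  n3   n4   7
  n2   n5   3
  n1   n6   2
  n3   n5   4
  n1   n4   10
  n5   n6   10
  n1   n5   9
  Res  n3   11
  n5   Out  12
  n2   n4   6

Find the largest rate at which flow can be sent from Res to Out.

16

Augment Res→n1→n4→Out: bottleneck 3, flow now 3.
Augment Res→n2→n4→Out: bottleneck 2, flow now 5.
Augment Res→n3→n4→Out: bottleneck 4, flow now 9.
Augment Res→n3→n5→Out: bottleneck 4, flow now 13.
Augment Res→n3→n4→n1→n5→Out: bottleneck 3, flow now 16. (uses reverse residual edge)
No augmenting path remains; maximum flow = 16.
In the residual graph, reachable from Res: {Res}.
Min-cut edges: Res→n1 (3), Res→n2 (2), Res→n3 (11); capacity 3 + 2 + 11 = 16.
This cut is saturated, so no flow can exceed 16.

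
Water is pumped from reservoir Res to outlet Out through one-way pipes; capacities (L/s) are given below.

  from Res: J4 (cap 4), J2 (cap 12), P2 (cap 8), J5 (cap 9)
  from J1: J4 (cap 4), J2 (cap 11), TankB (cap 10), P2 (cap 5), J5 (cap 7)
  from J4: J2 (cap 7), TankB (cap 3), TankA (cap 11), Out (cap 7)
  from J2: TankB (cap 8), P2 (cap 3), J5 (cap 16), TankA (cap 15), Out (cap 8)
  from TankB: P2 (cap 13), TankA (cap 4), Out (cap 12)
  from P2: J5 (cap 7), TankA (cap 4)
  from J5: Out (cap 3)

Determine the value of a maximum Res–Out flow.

19

Augment Res→J4→Out: bottleneck 4, flow now 4.
Augment Res→J2→Out: bottleneck 8, flow now 12.
Augment Res→J5→Out: bottleneck 3, flow now 15.
Augment Res→J2→TankB→Out: bottleneck 4, flow now 19.
No augmenting path remains; maximum flow = 19.
In the residual graph, reachable from Res: {Res, P2, J5, TankA}.
Min-cut edges: Res→J4 (4), Res→J2 (12), J5→Out (3); capacity 4 + 12 + 3 = 19.
This cut is saturated, so no flow can exceed 19.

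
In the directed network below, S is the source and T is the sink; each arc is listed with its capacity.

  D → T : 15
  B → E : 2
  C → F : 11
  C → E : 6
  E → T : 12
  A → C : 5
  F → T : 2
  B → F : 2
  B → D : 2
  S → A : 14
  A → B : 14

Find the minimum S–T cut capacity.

Augment S→A→B→D→T: bottleneck 2, flow now 2.
Augment S→A→B→E→T: bottleneck 2, flow now 4.
Augment S→A→B→F→T: bottleneck 2, flow now 6.
Augment S→A→C→E→T: bottleneck 5, flow now 11.
No augmenting path remains; maximum flow = 11.
By max-flow min-cut, the minimum cut capacity equals the max flow.
In the residual graph, reachable from S: {S, A, B}.
Min-cut edges: A→C (5), B→D (2), B→E (2), B→F (2); capacity 5 + 2 + 2 + 2 = 11.

11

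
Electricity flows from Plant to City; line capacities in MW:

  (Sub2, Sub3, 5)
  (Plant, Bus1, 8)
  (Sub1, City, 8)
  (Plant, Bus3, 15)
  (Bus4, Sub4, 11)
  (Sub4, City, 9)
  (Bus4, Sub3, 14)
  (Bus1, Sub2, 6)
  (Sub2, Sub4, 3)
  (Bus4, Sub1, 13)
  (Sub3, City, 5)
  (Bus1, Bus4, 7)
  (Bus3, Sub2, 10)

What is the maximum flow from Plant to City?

15

Augment Plant→Bus3→Sub2→Sub4→City: bottleneck 3, flow now 3.
Augment Plant→Bus3→Sub2→Sub3→City: bottleneck 5, flow now 8.
Augment Plant→Bus1→Bus4→Sub4→City: bottleneck 6, flow now 14.
Augment Plant→Bus1→Bus4→Sub1→City: bottleneck 1, flow now 15.
No augmenting path remains; maximum flow = 15.
In the residual graph, reachable from Plant: {Plant, Bus3, Bus1, Sub2}.
Min-cut edges: Bus1→Bus4 (7), Sub2→Sub4 (3), Sub2→Sub3 (5); capacity 7 + 3 + 5 = 15.
This cut is saturated, so no flow can exceed 15.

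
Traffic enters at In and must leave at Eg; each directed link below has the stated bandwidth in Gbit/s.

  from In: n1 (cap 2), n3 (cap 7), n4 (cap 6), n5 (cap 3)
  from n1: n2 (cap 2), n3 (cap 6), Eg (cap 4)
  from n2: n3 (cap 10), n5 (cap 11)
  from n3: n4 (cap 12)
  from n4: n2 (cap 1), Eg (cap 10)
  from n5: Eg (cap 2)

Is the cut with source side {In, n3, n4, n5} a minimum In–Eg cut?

Given cut capacity: 2 + 1 + 10 + 2 = 15.
Augment In→n1→Eg: bottleneck 2, flow now 2.
Augment In→n4→Eg: bottleneck 6, flow now 8.
Augment In→n5→Eg: bottleneck 2, flow now 10.
Augment In→n3→n4→Eg: bottleneck 4, flow now 14.
No augmenting path remains; maximum flow = 14.
In the residual graph, reachable from In: {In, n2, n3, n4, n5}.
Min-cut edges: In→n1 (2), n4→Eg (10), n5→Eg (2); capacity 2 + 10 + 2 = 14.
Cut capacity 15 exceeds the max flow 14, so it is not minimum.

No — its capacity is 15, but the minimum cut has capacity 14.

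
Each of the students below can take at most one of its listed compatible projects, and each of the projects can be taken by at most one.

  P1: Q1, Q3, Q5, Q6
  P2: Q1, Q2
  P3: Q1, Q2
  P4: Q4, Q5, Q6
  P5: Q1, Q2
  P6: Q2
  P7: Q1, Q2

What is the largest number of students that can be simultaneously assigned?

4

Unit-capacity flow: source→left, listed edges, right→sink; max matching = max flow.
Augmenting path P1→Q1 (+1); matched 1.
Augmenting path P2→Q2 (+1); matched 2.
Augmenting path P4→Q4 (+1); matched 3.
Augmenting path P3→Q1→P1→Q3 (+1); matched 4.
No augmenting path remains; maximum matching = 4.
König certificate: {P1, P4, Q1, Q2} is a vertex cover of size 4 (every listed pair touches it), so no matching can be larger.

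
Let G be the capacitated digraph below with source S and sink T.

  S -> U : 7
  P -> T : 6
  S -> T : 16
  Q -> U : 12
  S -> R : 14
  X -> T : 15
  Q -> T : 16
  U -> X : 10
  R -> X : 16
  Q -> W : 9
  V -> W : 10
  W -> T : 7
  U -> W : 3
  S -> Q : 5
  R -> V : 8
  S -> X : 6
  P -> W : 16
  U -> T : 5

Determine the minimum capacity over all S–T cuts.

48

Augment S→T: bottleneck 16, flow now 16.
Augment S→Q→T: bottleneck 5, flow now 21.
Augment S→U→T: bottleneck 5, flow now 26.
Augment S→X→T: bottleneck 6, flow now 32.
Augment S→R→X→T: bottleneck 9, flow now 41.
Augment S→U→W→T: bottleneck 2, flow now 43.
Augment S→R→V→W→T: bottleneck 5, flow now 48.
No augmenting path remains; maximum flow = 48.
By max-flow min-cut, the minimum cut capacity equals the max flow.
In the residual graph, reachable from S: {S}.
Min-cut edges: S→Q (5), S→R (14), S→U (7), S→X (6), S→T (16); capacity 5 + 14 + 7 + 6 + 16 = 48.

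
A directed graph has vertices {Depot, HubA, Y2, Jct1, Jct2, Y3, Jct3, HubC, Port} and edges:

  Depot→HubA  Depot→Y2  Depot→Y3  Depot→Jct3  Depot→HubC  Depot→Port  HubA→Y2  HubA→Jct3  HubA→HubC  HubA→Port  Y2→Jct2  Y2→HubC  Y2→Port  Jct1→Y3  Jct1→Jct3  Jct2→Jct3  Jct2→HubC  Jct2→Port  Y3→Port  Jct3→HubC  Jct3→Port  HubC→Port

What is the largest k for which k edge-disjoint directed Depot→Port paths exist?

6

Assign every edge capacity 1; by Menger, the answer equals the max flow.
Path Depot→Port (+1); total 1.
Path Depot→HubA→Port (+1); total 2.
Path Depot→Y2→Port (+1); total 3.
Path Depot→Y3→Port (+1); total 4.
Path Depot→Jct3→Port (+1); total 5.
Path Depot→HubC→Port (+1); total 6.
No residual Depot→Port path; max flow = 6.
Certifying cut of size 6: {Depot→HubA, Depot→HubC, Depot→Jct3, Depot→Port, Depot→Y2, Depot→Y3}.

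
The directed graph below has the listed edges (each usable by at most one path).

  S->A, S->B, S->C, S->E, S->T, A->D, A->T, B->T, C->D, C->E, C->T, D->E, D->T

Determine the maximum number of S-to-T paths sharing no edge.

4

Assign every edge capacity 1; by Menger, the answer equals the max flow.
Path S→T (+1); total 1.
Path S→A→T (+1); total 2.
Path S→B→T (+1); total 3.
Path S→C→T (+1); total 4.
No residual S→T path; max flow = 4.
Certifying cut of size 4: {S→A, S→B, S→C, S→T}.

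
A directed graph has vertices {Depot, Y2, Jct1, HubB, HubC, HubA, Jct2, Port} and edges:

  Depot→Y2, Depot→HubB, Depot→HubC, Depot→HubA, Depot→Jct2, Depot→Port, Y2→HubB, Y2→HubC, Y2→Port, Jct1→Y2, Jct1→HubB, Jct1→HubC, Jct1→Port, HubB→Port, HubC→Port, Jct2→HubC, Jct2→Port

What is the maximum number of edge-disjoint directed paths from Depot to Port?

Assign every edge capacity 1; by Menger, the answer equals the max flow.
Path Depot→Port (+1); total 1.
Path Depot→Y2→Port (+1); total 2.
Path Depot→HubB→Port (+1); total 3.
Path Depot→HubC→Port (+1); total 4.
Path Depot→Jct2→Port (+1); total 5.
No residual Depot→Port path; max flow = 5.
Certifying cut of size 5: {Depot→HubB, Depot→HubC, Depot→Jct2, Depot→Port, Depot→Y2}.

5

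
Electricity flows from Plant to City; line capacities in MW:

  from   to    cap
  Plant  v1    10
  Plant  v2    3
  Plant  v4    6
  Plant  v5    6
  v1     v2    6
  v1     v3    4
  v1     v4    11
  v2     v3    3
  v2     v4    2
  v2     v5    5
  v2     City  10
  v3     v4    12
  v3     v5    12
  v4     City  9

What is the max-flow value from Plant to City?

18

Augment Plant→v2→City: bottleneck 3, flow now 3.
Augment Plant→v4→City: bottleneck 6, flow now 9.
Augment Plant→v1→v2→City: bottleneck 6, flow now 15.
Augment Plant→v1→v4→City: bottleneck 3, flow now 18.
No augmenting path remains; maximum flow = 18.
In the residual graph, reachable from Plant: {Plant, v1, v3, v4, v5}.
Min-cut edges: Plant→v2 (3), v1→v2 (6), v4→City (9); capacity 3 + 6 + 9 = 18.
This cut is saturated, so no flow can exceed 18.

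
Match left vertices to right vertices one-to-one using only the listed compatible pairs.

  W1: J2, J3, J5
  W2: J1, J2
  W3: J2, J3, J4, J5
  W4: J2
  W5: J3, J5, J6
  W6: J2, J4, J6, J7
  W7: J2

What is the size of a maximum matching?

Unit-capacity flow: source→left, listed edges, right→sink; max matching = max flow.
Augmenting path W1→J2 (+1); matched 1.
Augmenting path W2→J1 (+1); matched 2.
Augmenting path W3→J3 (+1); matched 3.
Augmenting path W5→J5 (+1); matched 4.
Augmenting path W6→J4 (+1); matched 5.
Augmenting path W4→J2→W1→J5→W5→J6 (+1); matched 6.
No augmenting path remains; maximum matching = 6.
König certificate: {W1, W2, W3, W5, W6, J2} is a vertex cover of size 6 (every listed pair touches it), so no matching can be larger.

6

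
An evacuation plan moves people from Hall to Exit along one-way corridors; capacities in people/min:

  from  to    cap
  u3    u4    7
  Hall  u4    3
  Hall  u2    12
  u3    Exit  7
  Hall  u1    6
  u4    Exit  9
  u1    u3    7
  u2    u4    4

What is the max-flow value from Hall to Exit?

13

Augment Hall→u4→Exit: bottleneck 3, flow now 3.
Augment Hall→u1→u3→Exit: bottleneck 6, flow now 9.
Augment Hall→u2→u4→Exit: bottleneck 4, flow now 13.
No augmenting path remains; maximum flow = 13.
In the residual graph, reachable from Hall: {Hall, u2}.
Min-cut edges: Hall→u1 (6), Hall→u4 (3), u2→u4 (4); capacity 6 + 3 + 4 = 13.
This cut is saturated, so no flow can exceed 13.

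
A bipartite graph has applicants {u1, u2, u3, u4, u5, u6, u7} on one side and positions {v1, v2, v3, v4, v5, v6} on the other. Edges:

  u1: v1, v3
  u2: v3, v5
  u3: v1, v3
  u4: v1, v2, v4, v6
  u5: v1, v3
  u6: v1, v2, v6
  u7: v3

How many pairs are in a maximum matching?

Unit-capacity flow: source→left, listed edges, right→sink; max matching = max flow.
Augmenting path u1→v1 (+1); matched 1.
Augmenting path u2→v3 (+1); matched 2.
Augmenting path u4→v2 (+1); matched 3.
Augmenting path u6→v6 (+1); matched 4.
Augmenting path u3→v3→u2→v5 (+1); matched 5.
No augmenting path remains; maximum matching = 5.
König certificate: {u2, u4, u6, v1, v3} is a vertex cover of size 5 (every listed pair touches it), so no matching can be larger.

5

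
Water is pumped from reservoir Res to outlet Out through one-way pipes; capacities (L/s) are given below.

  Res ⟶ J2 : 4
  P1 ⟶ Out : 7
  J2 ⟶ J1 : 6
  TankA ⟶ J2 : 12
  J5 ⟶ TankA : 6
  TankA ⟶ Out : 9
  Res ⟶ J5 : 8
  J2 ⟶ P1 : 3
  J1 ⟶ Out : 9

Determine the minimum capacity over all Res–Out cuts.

10

Augment Res→J2→P1→Out: bottleneck 3, flow now 3.
Augment Res→J2→J1→Out: bottleneck 1, flow now 4.
Augment Res→J5→TankA→Out: bottleneck 6, flow now 10.
No augmenting path remains; maximum flow = 10.
By max-flow min-cut, the minimum cut capacity equals the max flow.
In the residual graph, reachable from Res: {Res, J5}.
Min-cut edges: Res→J2 (4), J5→TankA (6); capacity 4 + 6 = 10.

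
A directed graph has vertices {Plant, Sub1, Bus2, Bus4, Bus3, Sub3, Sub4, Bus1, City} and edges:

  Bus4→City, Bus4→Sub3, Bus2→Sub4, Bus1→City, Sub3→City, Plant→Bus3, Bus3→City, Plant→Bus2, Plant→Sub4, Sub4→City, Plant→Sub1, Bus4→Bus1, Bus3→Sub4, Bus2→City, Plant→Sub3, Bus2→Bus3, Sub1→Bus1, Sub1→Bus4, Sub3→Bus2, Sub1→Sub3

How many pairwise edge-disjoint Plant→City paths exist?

Assign every edge capacity 1; by Menger, the answer equals the max flow.
Path Plant→Bus2→City (+1); total 1.
Path Plant→Bus3→City (+1); total 2.
Path Plant→Sub3→City (+1); total 3.
Path Plant→Sub4→City (+1); total 4.
Path Plant→Sub1→Bus4→City (+1); total 5.
No residual Plant→City path; max flow = 5.
Certifying cut of size 5: {Plant→Bus2, Plant→Bus3, Plant→Sub1, Plant→Sub3, Plant→Sub4}.

5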